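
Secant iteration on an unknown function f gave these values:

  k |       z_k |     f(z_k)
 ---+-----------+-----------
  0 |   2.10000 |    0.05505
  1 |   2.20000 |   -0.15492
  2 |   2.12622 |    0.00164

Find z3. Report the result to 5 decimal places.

z3 = 2.12622 − 0.00164·(2.12622 − 2.20000) / (0.00164 − (-0.15492))
   = 2.12622 − (-0.0001210)/(0.1565600) = 2.1269929

2.12699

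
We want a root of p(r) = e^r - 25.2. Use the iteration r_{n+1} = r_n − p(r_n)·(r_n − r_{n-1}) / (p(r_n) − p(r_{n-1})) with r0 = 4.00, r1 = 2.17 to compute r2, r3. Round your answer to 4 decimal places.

p(4.00) = 29.398150, p(2.17) = -16.441716
r2 = 2.170000 − (-16.441716)·(2.170000 − 4.000000) / (-16.441716 − 29.398150) = 2.170000 − (30.088340)/(-45.839866) = 2.826379
p(2.826379) = -8.315782
r3 = 2.826379 − (-8.315782)·(2.826379 − 2.170000) / (-8.315782 − (-16.441716)) = 2.826379 − (-5.458308)/(8.125934) = 3.498094

2.8264, 3.4981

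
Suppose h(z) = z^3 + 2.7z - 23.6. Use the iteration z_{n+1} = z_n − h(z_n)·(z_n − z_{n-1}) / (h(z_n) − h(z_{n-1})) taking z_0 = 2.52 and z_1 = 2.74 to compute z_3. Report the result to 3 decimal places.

2.556

h(2.52) = -0.79299, h(2.74) = 4.36882
z_2 = 2.74000 − 4.36882·(2.74000 − 2.52000) / (4.36882 − (-0.79299)) = 2.74000 − (0.96114)/(5.16182) = 2.55380
h(2.55380) = -0.04917
z_3 = 2.55380 − (-0.04917)·(2.55380 − 2.74000) / (-0.04917 − 4.36882) = 2.55380 − (0.00916)/(-4.41800) = 2.55587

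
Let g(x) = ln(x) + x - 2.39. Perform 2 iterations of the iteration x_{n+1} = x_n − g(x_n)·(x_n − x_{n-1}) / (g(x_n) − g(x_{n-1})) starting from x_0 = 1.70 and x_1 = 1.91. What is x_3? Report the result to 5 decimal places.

g(1.70) = -0.1593717, g(1.91) = 0.1671032
x_2 = 1.9100000 − 0.1671032·(1.9100000 − 1.7000000) / (0.1671032 − (-0.1593717)) = 1.9100000 − (0.0350917)/(0.3264750) = 1.8025134
g(1.8025134) = 0.0016955
x_3 = 1.8025134 − 0.0016955·(1.8025134 − 1.9100000) / (0.0016955 − 0.1671032) = 1.8025134 − (-0.0001822)/(-0.1654078) = 1.8014117

1.80141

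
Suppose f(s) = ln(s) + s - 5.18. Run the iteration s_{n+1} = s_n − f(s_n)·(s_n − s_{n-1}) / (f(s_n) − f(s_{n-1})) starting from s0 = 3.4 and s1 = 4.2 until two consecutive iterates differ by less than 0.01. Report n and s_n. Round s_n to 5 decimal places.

f(3.4) = -0.5562246, f(4.2) = 0.4550845
s2 = 4.2000000 − 0.4550845·(0.8000000)/(1.0113091) = 3.8400036;  |Δ| = 0.3599964
f(3.8400036) = 0.0054769
s3 = 3.8400036 − 0.0054769·(-0.3599964)/(-0.4496076) = 3.8356183;  |Δ| = 0.0043853
|s3 − s2| = 0.0043853 < 0.01

n = 3, s_n = 3.83562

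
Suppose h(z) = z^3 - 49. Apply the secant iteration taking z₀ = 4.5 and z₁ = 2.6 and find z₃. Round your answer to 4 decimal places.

h(4.5) = 42.125000, h(2.6) = -31.424000
z₂ = 2.600000 − (-31.424000)·(2.600000 − 4.500000) / (-31.424000 − 42.125000) = 2.600000 − (59.705600)/(-73.549000) = 3.411780
h(3.411780) = -9.286056
z₃ = 3.411780 − (-9.286056)·(3.411780 − 2.600000) / (-9.286056 − (-31.424000)) = 3.411780 − (-7.538234)/(22.137944) = 3.752292

3.7523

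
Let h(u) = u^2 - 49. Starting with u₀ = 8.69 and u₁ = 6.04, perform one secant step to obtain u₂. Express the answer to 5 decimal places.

h(8.69) = 26.5161000, h(6.04) = -12.5184000
u₂ = 6.0400000 − (-12.5184000)·(6.0400000 − 8.6900000) / (-12.5184000 − 26.5161000) = 6.0400000 − (33.1737600)/(-39.0345000) = 6.8898574

6.88986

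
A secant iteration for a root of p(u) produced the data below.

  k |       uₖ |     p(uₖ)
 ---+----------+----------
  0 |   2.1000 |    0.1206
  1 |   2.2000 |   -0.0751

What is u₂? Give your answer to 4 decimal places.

u₂ = 2.2000 − (-0.0751)·(2.2000 − 2.1000) / (-0.0751 − 0.1206)
   = 2.2000 − (-0.007510)/(-0.195700) = 2.161625

2.1616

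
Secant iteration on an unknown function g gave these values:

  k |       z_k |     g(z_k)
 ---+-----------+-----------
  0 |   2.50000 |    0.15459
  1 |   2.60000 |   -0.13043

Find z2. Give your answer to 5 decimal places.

z2 = 2.60000 − (-0.13043)·(2.60000 − 2.50000) / (-0.13043 − 0.15459)
   = 2.60000 − (-0.0130430)/(-0.2850200) = 2.5542383

2.55424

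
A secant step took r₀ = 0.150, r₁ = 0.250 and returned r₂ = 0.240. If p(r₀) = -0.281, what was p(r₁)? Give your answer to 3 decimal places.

The secant line through (0.150, -0.281) and (0.250, p(r₁)) crosses zero at r₂ = 0.240.
So (0.150, -0.281), (0.250, p(r₁)), (0.240, 0) are collinear:
p(r₁) = -0.281 · (0.250 − 0.240) / (0.150 − 0.240) = -0.281 · (0.01000)/(-0.09000) = 0.03122

0.031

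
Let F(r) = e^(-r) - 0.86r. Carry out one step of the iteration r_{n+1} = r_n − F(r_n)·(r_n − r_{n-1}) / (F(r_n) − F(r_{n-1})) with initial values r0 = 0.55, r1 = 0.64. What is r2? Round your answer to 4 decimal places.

F(0.55) = 0.103950, F(0.64) = -0.023108
r2 = 0.640000 − (-0.023108)·(0.640000 − 0.550000) / (-0.023108 − 0.103950) = 0.640000 − (-0.002080)/(-0.127057) = 0.623632

0.6236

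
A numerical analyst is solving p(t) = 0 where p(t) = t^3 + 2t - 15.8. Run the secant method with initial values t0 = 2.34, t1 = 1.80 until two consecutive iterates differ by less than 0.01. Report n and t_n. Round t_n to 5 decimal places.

p(2.34) = 1.6929040, p(1.80) = -6.3680000
t2 = 1.8000000 − (-6.3680000)·(-0.5400000)/(-8.0609040) = 2.2265924;  |Δ| = 0.4265924
p(2.2265924) = -0.3080083
t3 = 2.2265924 − (-0.3080083)·(0.4265924)/(6.0599917) = 2.2482746;  |Δ| = 0.0216822
p(2.2482746) = 0.0609891
t4 = 2.2482746 − 0.0609891·(0.0216822)/(0.3689974) = 2.2446909;  |Δ| = 0.0035837
|t4 − t3| = 0.0035837 < 0.01

n = 4, t_n = 2.24469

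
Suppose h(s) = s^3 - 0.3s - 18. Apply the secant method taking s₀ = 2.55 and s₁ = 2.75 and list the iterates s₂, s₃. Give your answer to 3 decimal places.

h(2.55) = -2.18363, h(2.75) = 1.97188
s₂ = 2.75000 − 1.97188·(2.75000 − 2.55000) / (1.97188 − (-2.18363)) = 2.75000 − (0.39438)/(4.15550) = 2.65510
h(2.65510) = -0.07934
s₃ = 2.65510 − (-0.07934)·(2.65510 − 2.75000) / (-0.07934 − 1.97188) = 2.65510 − (0.00753)/(-2.05122) = 2.65877

2.655, 2.659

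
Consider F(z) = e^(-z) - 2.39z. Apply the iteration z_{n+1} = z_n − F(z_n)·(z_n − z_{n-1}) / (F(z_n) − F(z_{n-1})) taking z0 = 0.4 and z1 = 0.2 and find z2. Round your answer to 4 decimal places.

F(0.4) = -0.285680, F(0.2) = 0.340731
z2 = 0.200000 − 0.340731·(0.200000 − 0.400000) / (0.340731 − (-0.285680)) = 0.200000 − (-0.068146)/(0.626411) = 0.308788

0.3088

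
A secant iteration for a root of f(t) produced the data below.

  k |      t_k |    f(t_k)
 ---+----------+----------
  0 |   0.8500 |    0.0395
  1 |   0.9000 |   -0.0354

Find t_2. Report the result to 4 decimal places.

t_2 = 0.9000 − (-0.0354)·(0.9000 − 0.8500) / (-0.0354 − 0.0395)
   = 0.9000 − (-0.001770)/(-0.074900) = 0.876368

0.8764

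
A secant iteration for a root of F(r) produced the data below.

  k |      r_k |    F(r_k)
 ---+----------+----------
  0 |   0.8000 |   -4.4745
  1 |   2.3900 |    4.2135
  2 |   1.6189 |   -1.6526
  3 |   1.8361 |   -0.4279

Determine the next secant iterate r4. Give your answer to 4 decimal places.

r4 = 1.8361 − (-0.4279)·(1.8361 − 1.6189) / (-0.4279 − (-1.6526))
   = 1.8361 − (-0.092940)/(1.224700) = 1.911988

1.9120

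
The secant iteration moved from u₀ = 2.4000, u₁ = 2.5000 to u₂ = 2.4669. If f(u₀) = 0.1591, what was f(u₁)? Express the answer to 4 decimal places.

-0.0787

The secant line through (2.4000, 0.1591) and (2.5000, f(u₁)) crosses zero at u₂ = 2.4669.
So (2.4000, 0.1591), (2.5000, f(u₁)), (2.4669, 0) are collinear:
f(u₁) = 0.1591 · (2.5000 − 2.4669) / (2.4000 − 2.4669) = 0.1591 · (0.033100)/(-0.066900) = -0.078718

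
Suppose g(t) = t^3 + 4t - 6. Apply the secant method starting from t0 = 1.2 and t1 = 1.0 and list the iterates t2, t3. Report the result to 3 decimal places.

1.131, 1.135

g(1.2) = 0.52800, g(1.0) = -1.00000
t2 = 1.00000 − (-1.00000)·(1.00000 − 1.20000) / (-1.00000 − 0.52800) = 1.00000 − (0.20000)/(-1.52800) = 1.13089
g(1.13089) = -0.03013
t3 = 1.13089 − (-0.03013)·(1.13089 − 1.00000) / (-0.03013 − (-1.00000)) = 1.13089 − (-0.00394)/(0.96987) = 1.13496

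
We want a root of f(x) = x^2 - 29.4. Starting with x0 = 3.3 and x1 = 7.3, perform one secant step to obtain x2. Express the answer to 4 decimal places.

f(3.3) = -18.510000, f(7.3) = 23.890000
x2 = 7.300000 − 23.890000·(7.300000 − 3.300000) / (23.890000 − (-18.510000)) = 7.300000 − (95.560000)/(42.400000) = 5.046226

5.0462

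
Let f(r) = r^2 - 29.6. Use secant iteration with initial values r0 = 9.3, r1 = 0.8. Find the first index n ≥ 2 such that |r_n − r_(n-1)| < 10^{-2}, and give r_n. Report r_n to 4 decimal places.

n = 7, r_n = 5.4406

f(9.3) = 56.890000, f(0.8) = -28.960000
r2 = 0.800000 − (-28.960000)·(-8.500000)/(-85.850000) = 3.667327;  |Δ| = 2.867327
f(3.667327) = -16.150715
r3 = 3.667327 − (-16.150715)·(2.867327)/(12.809285) = 7.282624;  |Δ| = 3.615297
f(7.282624) = 23.436614
r4 = 7.282624 − 23.436614·(3.615297)/(39.587329) = 5.142284;  |Δ| = 2.140340
f(5.142284) = -3.156911
r5 = 5.142284 − (-3.156911)·(-2.140340)/(-26.593524) = 5.396364;  |Δ| = 0.254079
f(5.396364) = -0.479260
r6 = 5.396364 − (-0.479260)·(0.254079)/(2.677651) = 5.441840;  |Δ| = 0.045476
f(5.441840) = 0.013623
r7 = 5.441840 − 0.013623·(0.045476)/(0.492882) = 5.440583;  |Δ| = 0.001257
|r7 − r6| = 0.001257 < 10^{-2}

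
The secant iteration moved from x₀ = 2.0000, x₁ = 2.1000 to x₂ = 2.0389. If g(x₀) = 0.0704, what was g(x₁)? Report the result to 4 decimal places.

The secant line through (2.0000, 0.0704) and (2.1000, g(x₁)) crosses zero at x₂ = 2.0389.
So (2.0000, 0.0704), (2.1000, g(x₁)), (2.0389, 0) are collinear:
g(x₁) = 0.0704 · (2.1000 − 2.0389) / (2.0000 − 2.0389) = 0.0704 · (0.061100)/(-0.038900) = -0.110577

-0.1106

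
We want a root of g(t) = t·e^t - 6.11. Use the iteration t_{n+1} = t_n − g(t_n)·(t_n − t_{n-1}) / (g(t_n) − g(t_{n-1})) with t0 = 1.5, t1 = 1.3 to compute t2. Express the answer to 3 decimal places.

1.437

g(1.5) = 0.61253, g(1.3) = -1.33991
t2 = 1.30000 − (-1.33991)·(1.30000 − 1.50000) / (-1.33991 − 0.61253) = 1.30000 − (0.26798)/(-1.95245) = 1.43725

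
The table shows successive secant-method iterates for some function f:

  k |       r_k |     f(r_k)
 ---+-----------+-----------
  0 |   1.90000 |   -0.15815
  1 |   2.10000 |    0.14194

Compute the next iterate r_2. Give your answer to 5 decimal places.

r_2 = 2.10000 − 0.14194·(2.10000 − 1.90000) / (0.14194 − (-0.15815))
   = 2.10000 − (0.0283880)/(0.3000900) = 2.0054017

2.00540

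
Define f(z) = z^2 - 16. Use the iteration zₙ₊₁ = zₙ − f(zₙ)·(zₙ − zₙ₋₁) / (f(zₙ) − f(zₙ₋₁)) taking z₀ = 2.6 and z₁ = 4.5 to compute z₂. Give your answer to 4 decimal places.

f(2.6) = -9.240000, f(4.5) = 4.250000
z₂ = 4.500000 − 4.250000·(4.500000 − 2.600000) / (4.250000 − (-9.240000)) = 4.500000 − (8.075000)/(13.490000) = 3.901408

3.9014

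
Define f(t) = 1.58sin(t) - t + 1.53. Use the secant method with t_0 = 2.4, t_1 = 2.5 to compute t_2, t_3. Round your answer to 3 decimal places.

2.489, 2.489

f(2.4) = 0.19723, f(2.5) = -0.02441
t_2 = 2.50000 − (-0.02441)·(2.50000 − 2.40000) / (-0.02441 − 0.19723) = 2.50000 − (-0.00244)/(-0.22165) = 2.48899
f(2.48899) = 0.00049
t_3 = 2.48899 − 0.00049·(2.48899 − 2.50000) / (0.00049 − (-0.02441)) = 2.48899 − (-0.00001)/(0.02490) = 2.48920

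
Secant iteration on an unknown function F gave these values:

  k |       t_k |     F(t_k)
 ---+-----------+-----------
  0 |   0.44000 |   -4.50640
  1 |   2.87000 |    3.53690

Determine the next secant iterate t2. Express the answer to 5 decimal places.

1.80145

t2 = 2.87000 − 3.53690·(2.87000 − 0.44000) / (3.53690 − (-4.50640))
   = 2.87000 − (8.5946670)/(8.0433000) = 1.8014502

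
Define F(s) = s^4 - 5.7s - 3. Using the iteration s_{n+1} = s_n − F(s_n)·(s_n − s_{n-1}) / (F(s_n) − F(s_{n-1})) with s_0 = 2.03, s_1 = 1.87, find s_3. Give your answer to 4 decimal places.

F(2.03) = 2.410817, F(1.87) = -1.430690
s_2 = 1.870000 − (-1.430690)·(1.870000 − 2.030000) / (-1.430690 − 2.410817) = 1.870000 − (0.228910)/(-3.841507) = 1.929589
F(1.929589) = -0.135599
s_3 = 1.929589 − (-0.135599)·(1.929589 − 1.870000) / (-0.135599 − (-1.430690)) = 1.929589 − (-0.008080)/(1.295091) = 1.935828

1.9358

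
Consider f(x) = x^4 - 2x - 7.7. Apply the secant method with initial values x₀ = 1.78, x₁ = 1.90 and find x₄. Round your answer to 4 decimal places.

f(1.78) = -1.221241, f(1.90) = 1.532100
x₂ = 1.900000 − 1.532100·(1.900000 − 1.780000) / (1.532100 − (-1.221241)) = 1.900000 − (0.183852)/(2.753341) = 1.833226
f(1.833226) = -0.072033
x₃ = 1.833226 − (-0.072033)·(1.833226 − 1.900000) / (-0.072033 − 1.532100) = 1.833226 − (0.004810)/(-1.604133) = 1.836224
f(1.836224) = -0.003955
x₄ = 1.836224 − (-0.003955)·(1.836224 − 1.833226) / (-0.003955 − (-0.072033)) = 1.836224 − (-0.000012)/(0.068078) = 1.836398

1.8364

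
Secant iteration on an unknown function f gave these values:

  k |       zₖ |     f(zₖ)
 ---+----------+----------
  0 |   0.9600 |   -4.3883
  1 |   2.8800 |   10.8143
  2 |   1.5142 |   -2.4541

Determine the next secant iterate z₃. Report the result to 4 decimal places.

z₃ = 1.5142 − (-2.4541)·(1.5142 − 2.8800) / (-2.4541 − 10.8143)
   = 1.5142 − (3.351810)/(-13.268400) = 1.766816

1.7668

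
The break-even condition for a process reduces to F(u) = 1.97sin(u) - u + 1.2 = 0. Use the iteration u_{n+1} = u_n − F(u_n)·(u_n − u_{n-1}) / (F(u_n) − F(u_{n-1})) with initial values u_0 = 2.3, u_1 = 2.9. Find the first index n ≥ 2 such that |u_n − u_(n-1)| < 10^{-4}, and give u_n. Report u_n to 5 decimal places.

n = 5, u_n = 2.45254

F(2.3) = 0.3690393, F(2.9) = -1.2286788
u_2 = 2.9000000 − (-1.2286788)·(0.6000000)/(-1.5977181) = 2.4385874;  |Δ| = 0.4614126
F(2.4385874) = 0.0350439
u_3 = 2.4385874 − 0.0350439·(-0.4614126)/(1.2637227) = 2.4513827;  |Δ| = 0.0127953
F(2.4513827) = 0.0029146
u_4 = 2.4513827 − 0.0029146·(0.0127953)/(-0.0321293) = 2.4525434;  |Δ| = 0.0011607
F(2.4525434) = -0.0000102
u_5 = 2.4525434 − (-0.0000102)·(0.0011607)/(-0.0029248) = 2.4525393;  |Δ| = 0.0000041
|u_5 − u_4| = 0.0000041 < 10^{-4}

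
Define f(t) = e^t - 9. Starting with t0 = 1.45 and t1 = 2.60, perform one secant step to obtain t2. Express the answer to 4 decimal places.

2.0421

f(1.45) = -4.736885, f(2.60) = 4.463738
t2 = 2.600000 − 4.463738·(2.600000 − 1.450000) / (4.463738 − (-4.736885)) = 2.600000 − (5.133299)/(9.200624) = 2.042071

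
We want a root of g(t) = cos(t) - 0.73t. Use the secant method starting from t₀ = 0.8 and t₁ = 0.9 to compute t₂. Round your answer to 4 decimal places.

0.8761

g(0.8) = 0.112707, g(0.9) = -0.035390
t₂ = 0.900000 − (-0.035390)·(0.900000 − 0.800000) / (-0.035390 − 0.112707) = 0.900000 − (-0.003539)/(-0.148097) = 0.876103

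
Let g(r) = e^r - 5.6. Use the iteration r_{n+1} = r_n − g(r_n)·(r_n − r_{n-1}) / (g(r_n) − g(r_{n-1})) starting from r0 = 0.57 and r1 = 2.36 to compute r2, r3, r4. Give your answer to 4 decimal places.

g(0.57) = -3.831733, g(2.36) = 4.990951
r2 = 2.360000 − 4.990951·(2.360000 − 0.570000) / (4.990951 − (-3.831733)) = 2.360000 − (8.933803)/(8.822684) = 1.347405
g(1.347405) = -1.752570
r3 = 1.347405 − (-1.752570)·(1.347405 − 2.360000) / (-1.752570 − 4.990951) = 1.347405 − (1.774643)/(-6.743522) = 1.610568
g(1.610568) = -0.594346
r4 = 1.610568 − (-0.594346)·(1.610568 − 1.347405) / (-0.594346 − (-1.752570)) = 1.610568 − (-0.156410)/(1.158224) = 1.745611

1.3474, 1.6106, 1.7456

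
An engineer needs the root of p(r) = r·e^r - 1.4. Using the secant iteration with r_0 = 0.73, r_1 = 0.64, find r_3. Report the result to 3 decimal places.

p(0.73) = 0.11481, p(0.64) = -0.18625
r_2 = 0.64000 − (-0.18625)·(0.64000 − 0.73000) / (-0.18625 − 0.11481) = 0.64000 − (0.01676)/(-0.30106) = 0.69568
p(0.69568) = -0.00512
r_3 = 0.69568 − (-0.00512)·(0.69568 − 0.64000) / (-0.00512 − (-0.18625)) = 0.69568 − (-0.00028)/(0.18114) = 0.69725

0.697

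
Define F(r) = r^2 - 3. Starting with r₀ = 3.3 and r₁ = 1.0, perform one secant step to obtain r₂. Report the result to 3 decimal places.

1.465

F(3.3) = 7.89000, F(1.0) = -2.00000
r₂ = 1.00000 − (-2.00000)·(1.00000 − 3.30000) / (-2.00000 − 7.89000) = 1.00000 − (4.60000)/(-9.89000) = 1.46512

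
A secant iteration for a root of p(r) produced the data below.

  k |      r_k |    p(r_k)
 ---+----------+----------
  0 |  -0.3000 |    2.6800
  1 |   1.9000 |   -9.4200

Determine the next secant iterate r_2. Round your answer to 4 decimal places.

0.1873

r_2 = 1.9000 − (-9.4200)·(1.9000 − (-0.3000)) / (-9.4200 − 2.6800)
   = 1.9000 − (-20.724000)/(-12.100000) = 0.187273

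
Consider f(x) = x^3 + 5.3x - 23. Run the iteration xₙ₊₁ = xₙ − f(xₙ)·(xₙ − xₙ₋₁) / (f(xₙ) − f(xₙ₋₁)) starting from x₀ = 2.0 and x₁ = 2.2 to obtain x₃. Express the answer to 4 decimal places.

2.2345

f(2.0) = -4.400000, f(2.2) = -0.692000
x₂ = 2.200000 − (-0.692000)·(2.200000 − 2.000000) / (-0.692000 − (-4.400000)) = 2.200000 − (-0.138400)/(3.708000) = 2.237325
f(2.237325) = 0.057022
x₃ = 2.237325 − 0.057022·(2.237325 − 2.200000) / (0.057022 − (-0.692000)) = 2.237325 − (0.002128)/(0.749022) = 2.234483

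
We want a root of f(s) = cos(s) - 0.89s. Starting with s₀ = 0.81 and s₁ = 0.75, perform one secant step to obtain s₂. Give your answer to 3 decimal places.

f(0.81) = -0.03140, f(0.75) = 0.06419
s₂ = 0.75000 − 0.06419·(0.75000 − 0.81000) / (0.06419 − (-0.03140)) = 0.75000 − (-0.00385)/(0.09559) = 0.79029

0.790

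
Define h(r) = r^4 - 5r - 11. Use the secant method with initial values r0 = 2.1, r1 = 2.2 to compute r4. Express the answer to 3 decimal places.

2.161

h(2.1) = -2.05190, h(2.2) = 1.42560
r2 = 2.20000 − 1.42560·(2.20000 − 2.10000) / (1.42560 − (-2.05190)) = 2.20000 − (0.14256)/(3.47750) = 2.15901
h(2.15901) = -0.06728
r3 = 2.15901 − (-0.06728)·(2.15901 − 2.20000) / (-0.06728 − 1.42560) = 2.15901 − (0.00276)/(-1.49288) = 2.16085
h(2.16085) = -0.00205
r4 = 2.16085 − (-0.00205)·(2.16085 − 2.15901) / (-0.00205 − (-0.06728)) = 2.16085 − (0.00000)/(0.06523) = 2.16091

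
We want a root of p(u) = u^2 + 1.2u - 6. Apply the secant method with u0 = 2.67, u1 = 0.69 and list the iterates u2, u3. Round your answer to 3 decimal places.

p(2.67) = 4.33290, p(0.69) = -4.69590
u2 = 0.69000 − (-4.69590)·(0.69000 − 2.67000) / (-4.69590 − 4.33290) = 0.69000 − (9.29788)/(-9.02880) = 1.71980
p(1.71980) = -0.97852
u3 = 1.71980 − (-0.97852)·(1.71980 − 0.69000) / (-0.97852 − (-4.69590)) = 1.71980 − (-1.00768)/(3.71738) = 1.99087

1.720, 1.991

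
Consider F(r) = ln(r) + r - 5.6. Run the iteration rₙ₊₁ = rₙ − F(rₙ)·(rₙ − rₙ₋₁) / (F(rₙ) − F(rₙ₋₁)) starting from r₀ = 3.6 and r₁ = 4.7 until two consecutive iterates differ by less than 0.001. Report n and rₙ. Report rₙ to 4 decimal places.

n = 4, rₙ = 4.1717

F(3.6) = -0.719066, F(4.7) = 0.647563
r₂ = 4.700000 − 0.647563·(1.100000)/(1.366629) = 4.178777;  |Δ| = 0.521223
F(4.178777) = 0.008795
r₃ = 4.178777 − 0.008795·(-0.521223)/(-0.638767) = 4.171600;  |Δ| = 0.007177
F(4.171600) = -0.000100
r₄ = 4.171600 − (-0.000100)·(-0.007177)/(-0.008896) = 4.171681;  |Δ| = 0.000081
|r₄ − r₃| = 0.000081 < 0.001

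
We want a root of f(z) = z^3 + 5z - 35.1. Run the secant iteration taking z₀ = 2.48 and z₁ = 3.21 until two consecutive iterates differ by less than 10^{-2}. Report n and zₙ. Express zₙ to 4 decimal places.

f(2.48) = -7.447008, f(3.21) = 14.026161
z₂ = 3.210000 − 14.026161·(0.730000)/(21.473169) = 2.733168;  |Δ| = 0.476832
f(2.733168) = -1.016833
z₃ = 2.733168 − (-1.016833)·(-0.476832)/(-15.042994) = 2.765399;  |Δ| = 0.032232
f(2.765399) = -0.124795
z₄ = 2.765399 − (-0.124795)·(0.032232)/(0.892038) = 2.769909;  |Δ| = 0.004509
|z₄ − z₃| = 0.004509 < 10^{-2}

n = 4, zₙ = 2.7699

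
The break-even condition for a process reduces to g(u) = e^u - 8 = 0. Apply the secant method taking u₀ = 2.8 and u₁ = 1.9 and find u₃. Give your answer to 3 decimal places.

g(2.8) = 8.44465, g(1.9) = -1.31411
u₂ = 1.90000 − (-1.31411)·(1.90000 − 2.80000) / (-1.31411 − 8.44465) = 1.90000 − (1.18270)/(-9.75875) = 2.02119
g(2.02119) = -0.45267
u₃ = 2.02119 − (-0.45267)·(2.02119 − 1.90000) / (-0.45267 − (-1.31411)) = 2.02119 − (-0.05486)/(0.86143) = 2.08488

2.085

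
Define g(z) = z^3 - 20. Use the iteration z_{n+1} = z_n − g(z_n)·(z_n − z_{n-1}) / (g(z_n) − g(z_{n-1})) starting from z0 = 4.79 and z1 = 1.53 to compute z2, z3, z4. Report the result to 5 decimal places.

2.03342, 3.24260, 2.57912

g(4.79) = 89.9022390, g(1.53) = -16.4184230
z2 = 1.5300000 − (-16.4184230)·(1.5300000 − 4.7900000) / (-16.4184230 − 89.9022390) = 1.5300000 − (53.5240590)/(-106.3206620) = 2.0334210
g(2.0334210) = -11.5922083
z3 = 2.0334210 − (-11.5922083)·(2.0334210 − 1.5300000) / (-11.5922083 − (-16.4184230)) = 2.0334210 − (-5.8357616)/(4.8262147) = 3.2426009
g(3.2426009) = 14.0941999
z4 = 3.2426009 − 14.0941999·(3.2426009 − 2.0334210) / (14.0941999 − (-11.5922083)) = 3.2426009 − (17.0424227)/(25.6864082) = 2.5791207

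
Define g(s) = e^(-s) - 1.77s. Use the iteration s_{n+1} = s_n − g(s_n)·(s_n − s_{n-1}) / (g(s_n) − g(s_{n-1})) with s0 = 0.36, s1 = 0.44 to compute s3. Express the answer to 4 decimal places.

0.3846

g(0.36) = 0.060476, g(0.44) = -0.134764
s2 = 0.440000 − (-0.134764)·(0.440000 − 0.360000) / (-0.134764 − 0.060476) = 0.440000 − (-0.010781)/(-0.195240) = 0.384780
g(0.384780) = -0.000461
s3 = 0.384780 − (-0.000461)·(0.384780 − 0.440000) / (-0.000461 − (-0.134764)) = 0.384780 − (0.000025)/(0.134303) = 0.384591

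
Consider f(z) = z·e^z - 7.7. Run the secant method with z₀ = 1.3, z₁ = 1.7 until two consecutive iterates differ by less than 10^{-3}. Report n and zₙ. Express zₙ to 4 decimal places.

f(1.3) = -2.929914, f(1.7) = 1.605711
z₂ = 1.700000 − 1.605711·(0.400000)/(4.535625) = 1.558391;  |Δ| = 0.141609
f(1.558391) = -0.295816
z₃ = 1.558391 − (-0.295816)·(-0.141609)/(-1.901526) = 1.580421;  |Δ| = 0.022030
f(1.580421) = -0.023895
z₄ = 1.580421 − (-0.023895)·(0.022030)/(0.271921) = 1.582357;  |Δ| = 0.001936
f(1.582357) = 0.000400
z₅ = 1.582357 − 0.000400·(0.001936)/(0.024295) = 1.582325;  |Δ| = 0.000032
|z₅ − z₄| = 0.000032 < 10^{-3}

n = 5, zₙ = 1.5823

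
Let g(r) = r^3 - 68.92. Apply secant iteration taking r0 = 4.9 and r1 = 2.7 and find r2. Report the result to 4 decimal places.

3.8057

g(4.9) = 48.729000, g(2.7) = -49.237000
r2 = 2.700000 − (-49.237000)·(2.700000 − 4.900000) / (-49.237000 − 48.729000) = 2.700000 − (108.321400)/(-97.966000) = 3.805704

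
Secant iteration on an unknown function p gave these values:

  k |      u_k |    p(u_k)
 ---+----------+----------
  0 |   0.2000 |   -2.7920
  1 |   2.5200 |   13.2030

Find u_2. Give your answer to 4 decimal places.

0.6050

u_2 = 2.5200 − 13.2030·(2.5200 − 0.2000) / (13.2030 − (-2.7920))
   = 2.5200 − (30.630960)/(15.995000) = 0.604967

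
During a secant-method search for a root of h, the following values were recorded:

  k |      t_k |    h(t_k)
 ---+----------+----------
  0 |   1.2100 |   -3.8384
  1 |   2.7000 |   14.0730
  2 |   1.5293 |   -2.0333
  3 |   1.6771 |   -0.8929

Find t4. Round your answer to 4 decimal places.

t4 = 1.6771 − (-0.8929)·(1.6771 − 1.5293) / (-0.8929 − (-2.0333))
   = 1.6771 − (-0.131971)/(1.140400) = 1.792823

1.7928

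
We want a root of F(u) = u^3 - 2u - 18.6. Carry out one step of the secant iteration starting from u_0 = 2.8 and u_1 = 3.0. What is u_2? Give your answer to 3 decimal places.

2.897

F(2.8) = -2.24800, F(3.0) = 2.40000
u_2 = 3.00000 − 2.40000·(3.00000 − 2.80000) / (2.40000 − (-2.24800)) = 3.00000 − (0.48000)/(4.64800) = 2.89673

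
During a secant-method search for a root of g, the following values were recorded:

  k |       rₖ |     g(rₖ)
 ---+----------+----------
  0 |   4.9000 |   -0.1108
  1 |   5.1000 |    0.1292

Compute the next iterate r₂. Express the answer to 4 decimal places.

r₂ = 5.1000 − 0.1292·(5.1000 − 4.9000) / (0.1292 − (-0.1108))
   = 5.1000 − (0.025840)/(0.240000) = 4.992333

4.9923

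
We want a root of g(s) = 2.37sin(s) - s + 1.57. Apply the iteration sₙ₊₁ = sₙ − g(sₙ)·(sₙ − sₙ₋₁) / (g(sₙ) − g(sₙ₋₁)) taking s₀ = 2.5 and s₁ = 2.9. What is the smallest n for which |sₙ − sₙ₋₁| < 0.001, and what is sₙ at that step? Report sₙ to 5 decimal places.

g(2.5) = 0.4883790, g(2.9) = -0.7629791
s₂ = 2.9000000 − (-0.7629791)·(0.4000000)/(-1.2513581) = 2.6561117;  |Δ| = 0.2438883
g(2.6561117) = 0.0198105
s₃ = 2.6561117 − 0.0198105·(-0.2438883)/(0.7827896) = 2.6622839;  |Δ| = 0.0061722
g(2.6622839) = 0.0006794
s₄ = 2.6622839 − 0.0006794·(0.0061722)/(-0.0191311) = 2.6625031;  |Δ| = 0.0002192
|s₄ − s₃| = 0.0002192 < 0.001

n = 4, sₙ = 2.66250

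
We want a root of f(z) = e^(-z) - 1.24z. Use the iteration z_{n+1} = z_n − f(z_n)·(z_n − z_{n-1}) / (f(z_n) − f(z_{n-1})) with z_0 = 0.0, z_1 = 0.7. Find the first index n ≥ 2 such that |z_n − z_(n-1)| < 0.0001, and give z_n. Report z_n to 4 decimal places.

n = 5, z_n = 0.4927

f(0.0) = 1.000000, f(0.7) = -0.371415
z_2 = 0.700000 − (-0.371415)·(0.700000)/(-1.371415) = 0.510422;  |Δ| = 0.189578
f(0.510422) = -0.032681
z_3 = 0.510422 − (-0.032681)·(-0.189578)/(0.338734) = 0.492132;  |Δ| = 0.018290
f(0.492132) = 0.001079
z_4 = 0.492132 − 0.001079·(-0.018290)/(0.033760) = 0.492716;  |Δ| = 0.000585
f(0.492716) = -0.000003
z_5 = 0.492716 − (-0.000003)·(0.000585)/(-0.001082) = 0.492714;  |Δ| = 0.000002
|z_5 − z_4| = 0.000002 < 0.0001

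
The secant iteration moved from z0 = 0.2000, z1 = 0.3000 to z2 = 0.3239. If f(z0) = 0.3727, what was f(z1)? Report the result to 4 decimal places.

0.0719

The secant line through (0.2000, 0.3727) and (0.3000, f(z1)) crosses zero at z2 = 0.3239.
So (0.2000, 0.3727), (0.3000, f(z1)), (0.3239, 0) are collinear:
f(z1) = 0.3727 · (0.3000 − 0.3239) / (0.2000 − 0.3239) = 0.3727 · (-0.023900)/(-0.123900) = 0.071893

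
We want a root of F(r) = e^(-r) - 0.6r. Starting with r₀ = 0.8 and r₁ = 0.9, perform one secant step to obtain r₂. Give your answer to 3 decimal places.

0.770

F(0.8) = -0.03067, F(0.9) = -0.13343
r₂ = 0.90000 − (-0.13343)·(0.90000 − 0.80000) / (-0.13343 − (-0.03067)) = 0.90000 − (-0.01334)/(-0.10276) = 0.77015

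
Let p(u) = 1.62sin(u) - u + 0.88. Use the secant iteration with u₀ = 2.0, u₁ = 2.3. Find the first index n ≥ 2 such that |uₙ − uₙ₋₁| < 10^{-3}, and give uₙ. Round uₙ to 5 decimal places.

n = 4, uₙ = 2.19475

p(2.0) = 0.3530618, p(2.3) = -0.2119576
u₂ = 2.3000000 − (-0.2119576)·(0.3000000)/(-0.5650194) = 2.1874600;  |Δ| = 0.1125400
p(2.1874600) = 0.0141561
u₃ = 2.1874600 − 0.0141561·(-0.1125400)/(0.2261137) = 2.1945057;  |Δ| = 0.0070457
p(2.1945057) = 0.0004767
u₄ = 2.1945057 − 0.0004767·(0.0070457)/(-0.0136794) = 2.1947513;  |Δ| = 0.0002456
|u₄ − u₃| = 0.0002456 < 10^{-3}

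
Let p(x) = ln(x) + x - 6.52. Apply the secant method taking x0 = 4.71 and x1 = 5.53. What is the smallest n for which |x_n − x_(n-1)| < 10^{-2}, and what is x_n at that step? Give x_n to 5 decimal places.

n = 3, x_n = 4.92554

p(4.71) = -0.2603121, p(5.53) = 0.7201878
x2 = 5.5300000 − 0.7201878·(0.8200000)/(0.9804999) = 4.9277011;  |Δ| = 0.6022989
p(4.9277011) = 0.0025737
x3 = 4.9277011 − 0.0025737·(-0.6022989)/(-0.7176141) = 4.9255410;  |Δ| = 0.0021601
|x3 − x2| = 0.0021601 < 10^{-2}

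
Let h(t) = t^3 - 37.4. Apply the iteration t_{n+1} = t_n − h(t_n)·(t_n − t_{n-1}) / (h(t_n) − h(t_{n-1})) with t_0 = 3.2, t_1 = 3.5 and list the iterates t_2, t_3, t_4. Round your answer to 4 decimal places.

3.3375, 3.3439, 3.3442

h(3.2) = -4.632000, h(3.5) = 5.475000
t_2 = 3.500000 − 5.475000·(3.500000 − 3.200000) / (5.475000 − (-4.632000)) = 3.500000 − (1.642500)/(10.107000) = 3.337489
h(3.337489) = -0.224272
t_3 = 3.337489 − (-0.224272)·(3.337489 − 3.500000) / (-0.224272 − 5.475000) = 3.337489 − (0.036447)/(-5.699272) = 3.343884
h(3.343884) = -0.010165
t_4 = 3.343884 − (-0.010165)·(3.343884 − 3.337489) / (-0.010165 − (-0.224272)) = 3.343884 − (-0.000065)/(0.214108) = 3.344187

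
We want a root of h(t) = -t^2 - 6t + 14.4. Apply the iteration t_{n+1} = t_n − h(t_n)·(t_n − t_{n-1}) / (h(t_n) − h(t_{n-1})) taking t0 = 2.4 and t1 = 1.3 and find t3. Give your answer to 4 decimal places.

h(2.4) = -5.760000, h(1.3) = 4.910000
t2 = 1.300000 − 4.910000·(1.300000 − 2.400000) / (4.910000 − (-5.760000)) = 1.300000 − (-5.401000)/(10.670000) = 1.806186
h(1.806186) = 0.300580
t3 = 1.806186 − 0.300580·(1.806186 − 1.300000) / (0.300580 − 4.910000) = 1.806186 − (0.152149)/(-4.609420) = 1.839194

1.8392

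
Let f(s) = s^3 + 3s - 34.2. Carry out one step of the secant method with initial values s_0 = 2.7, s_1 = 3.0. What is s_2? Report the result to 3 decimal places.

f(2.7) = -6.41700, f(3.0) = 1.80000
s_2 = 3.00000 − 1.80000·(3.00000 − 2.70000) / (1.80000 − (-6.41700)) = 3.00000 − (0.54000)/(8.21700) = 2.93428

2.934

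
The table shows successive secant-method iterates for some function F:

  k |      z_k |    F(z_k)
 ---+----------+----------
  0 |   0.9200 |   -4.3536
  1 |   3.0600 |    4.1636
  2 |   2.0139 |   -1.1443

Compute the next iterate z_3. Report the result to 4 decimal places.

2.2394

z_3 = 2.0139 − (-1.1443)·(2.0139 − 3.0600) / (-1.1443 − 4.1636)
   = 2.0139 − (1.197052)/(-5.307900) = 2.239423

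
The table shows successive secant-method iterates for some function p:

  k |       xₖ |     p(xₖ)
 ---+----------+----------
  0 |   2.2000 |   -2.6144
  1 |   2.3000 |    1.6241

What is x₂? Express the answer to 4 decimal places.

2.2617

x₂ = 2.3000 − 1.6241·(2.3000 − 2.2000) / (1.6241 − (-2.6144))
   = 2.3000 − (0.162410)/(4.238500) = 2.261682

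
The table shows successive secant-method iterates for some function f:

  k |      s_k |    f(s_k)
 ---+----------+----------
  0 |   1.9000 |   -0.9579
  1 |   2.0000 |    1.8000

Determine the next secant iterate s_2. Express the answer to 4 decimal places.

1.9347

s_2 = 2.0000 − 1.8000·(2.0000 − 1.9000) / (1.8000 − (-0.9579))
   = 2.0000 − (0.180000)/(2.757900) = 1.934733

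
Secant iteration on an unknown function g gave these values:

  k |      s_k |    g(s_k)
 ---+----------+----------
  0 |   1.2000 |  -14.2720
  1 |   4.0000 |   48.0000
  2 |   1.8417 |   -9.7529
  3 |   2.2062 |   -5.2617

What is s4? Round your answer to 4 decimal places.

2.6332

s4 = 2.2062 − (-5.2617)·(2.2062 − 1.8417) / (-5.2617 − (-9.7529))
   = 2.2062 − (-1.917890)/(4.491200) = 2.633233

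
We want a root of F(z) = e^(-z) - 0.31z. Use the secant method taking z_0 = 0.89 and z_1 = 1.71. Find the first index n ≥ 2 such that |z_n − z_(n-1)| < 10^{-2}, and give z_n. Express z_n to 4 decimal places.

F(0.89) = 0.134756, F(1.71) = -0.349234
z_2 = 1.710000 − (-0.349234)·(0.820000)/(-0.483990) = 1.118310;  |Δ| = 0.591690
F(1.118310) = -0.019844
z_3 = 1.118310 − (-0.019844)·(-0.591690)/(0.329390) = 1.082663;  |Δ| = 0.035647
F(1.082663) = 0.003067
z_4 = 1.082663 − 0.003067·(-0.035647)/(0.022911) = 1.087435;  |Δ| = 0.004772
|z_4 − z_3| = 0.004772 < 10^{-2}

n = 4, z_n = 1.0874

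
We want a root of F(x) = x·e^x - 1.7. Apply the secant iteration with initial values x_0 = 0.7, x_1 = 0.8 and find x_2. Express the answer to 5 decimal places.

F(0.7) = -0.2903731, F(0.8) = 0.0804327
x_2 = 0.8000000 − 0.0804327·(0.8000000 − 0.7000000) / (0.0804327 − (-0.2903731)) = 0.8000000 − (0.0080433)/(0.3708058) = 0.7783087

0.77831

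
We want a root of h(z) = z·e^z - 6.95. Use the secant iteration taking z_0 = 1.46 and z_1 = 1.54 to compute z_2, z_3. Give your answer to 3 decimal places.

1.519, 1.520

h(1.46) = -0.66330, h(1.54) = 0.23347
z_2 = 1.54000 − 0.23347·(1.54000 − 1.46000) / (0.23347 − (-0.66330)) = 1.54000 − (0.01868)/(0.89677) = 1.51917
h(1.51917) = -0.00975
z_3 = 1.51917 − (-0.00975)·(1.51917 − 1.54000) / (-0.00975 − 0.23347) = 1.51917 − (0.00020)/(-0.24322) = 1.52001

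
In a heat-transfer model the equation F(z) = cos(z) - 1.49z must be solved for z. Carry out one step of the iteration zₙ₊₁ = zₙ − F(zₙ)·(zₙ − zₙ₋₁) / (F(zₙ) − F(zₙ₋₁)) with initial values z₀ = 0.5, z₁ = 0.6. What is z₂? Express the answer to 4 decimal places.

F(0.5) = 0.132583, F(0.6) = -0.068664
z₂ = 0.600000 − (-0.068664)·(0.600000 − 0.500000) / (-0.068664 − 0.132583) = 0.600000 − (-0.006866)/(-0.201247) = 0.565881

0.5659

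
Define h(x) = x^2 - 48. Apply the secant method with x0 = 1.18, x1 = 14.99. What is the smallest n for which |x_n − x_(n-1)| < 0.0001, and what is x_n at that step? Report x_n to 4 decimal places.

h(1.18) = -46.607600, h(14.99) = 176.700100
x2 = 14.990000 − 176.700100·(13.810000)/(223.307700) = 4.062350;  |Δ| = 10.927650
h(4.062350) = -31.497312
x3 = 4.062350 − (-31.497312)·(-10.927650)/(-208.197412) = 5.715548;  |Δ| = 1.653198
h(5.715548) = -15.332508
x4 = 5.715548 − (-15.332508)·(1.653198)/(16.164805) = 7.283626;  |Δ| = 1.568078
h(7.283626) = 5.051213
x5 = 7.283626 − 5.051213·(1.568078)/(20.383720) = 6.895047;  |Δ| = 0.388579
h(6.895047) = -0.458329
x6 = 6.895047 − (-0.458329)·(-0.388579)/(-5.509542) = 6.927372;  |Δ| = 0.032325
h(6.927372) = -0.011516
x7 = 6.927372 − (-0.011516)·(0.032325)/(0.446813) = 6.928205;  |Δ| = 0.000833
h(6.928205) = 0.000028
x8 = 6.928205 − 0.000028·(0.000833)/(0.011544) = 6.928203;  |Δ| = 0.000002
|x8 − x7| = 0.000002 < 0.0001

n = 8, x_n = 6.9282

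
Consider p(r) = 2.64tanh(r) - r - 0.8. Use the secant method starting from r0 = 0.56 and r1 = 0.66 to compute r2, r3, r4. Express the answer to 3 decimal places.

0.582, 0.580, 0.580

p(0.56) = -0.01894, p(0.66) = 0.06688
r2 = 0.66000 − 0.06688·(0.66000 − 0.56000) / (0.06688 − (-0.01894)) = 0.66000 − (0.00669)/(0.08582) = 0.58207
p(0.58207) = 0.00173
r3 = 0.58207 − 0.00173·(0.58207 − 0.66000) / (0.00173 − 0.06688) = 0.58207 − (-0.00014)/(-0.06515) = 0.58000
p(0.58000) = -0.00017
r4 = 0.58000 − (-0.00017)·(0.58000 − 0.58207) / (-0.00017 − 0.00173) = 0.58000 − (0.00000)/(-0.00190) = 0.58018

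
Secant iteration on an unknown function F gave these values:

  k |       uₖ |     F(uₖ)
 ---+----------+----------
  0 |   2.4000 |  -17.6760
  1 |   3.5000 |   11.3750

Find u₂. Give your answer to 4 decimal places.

u₂ = 3.5000 − 11.3750·(3.5000 − 2.4000) / (11.3750 − (-17.6760))
   = 3.5000 − (12.512500)/(29.051000) = 3.069292

3.0693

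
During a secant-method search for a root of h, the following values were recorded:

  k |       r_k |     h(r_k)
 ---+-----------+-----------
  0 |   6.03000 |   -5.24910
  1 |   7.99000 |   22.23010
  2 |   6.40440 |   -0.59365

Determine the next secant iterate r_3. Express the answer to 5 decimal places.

r_3 = 6.40440 − (-0.59365)·(6.40440 − 7.99000) / (-0.59365 − 22.23010)
   = 6.40440 − (0.9412914)/(-22.8237500) = 6.4456418

6.44564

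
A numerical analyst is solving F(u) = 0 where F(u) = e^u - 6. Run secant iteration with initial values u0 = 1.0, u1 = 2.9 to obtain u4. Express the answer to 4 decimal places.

1.8310

F(1.0) = -3.281718, F(2.9) = 12.174145
u2 = 2.900000 − 12.174145·(2.900000 − 1.000000) / (12.174145 − (-3.281718)) = 2.900000 − (23.130876)/(15.455864) = 1.403424
F(1.403424) = -1.930892
u3 = 1.403424 − (-1.930892)·(1.403424 − 2.900000) / (-1.930892 − 12.174145) = 1.403424 − (2.889726)/(-14.105037) = 1.608296
F(1.608296) = -1.005707
u4 = 1.608296 − (-1.005707)·(1.608296 − 1.403424) / (-1.005707 − (-1.930892)) = 1.608296 − (-0.206041)/(0.925185) = 1.830999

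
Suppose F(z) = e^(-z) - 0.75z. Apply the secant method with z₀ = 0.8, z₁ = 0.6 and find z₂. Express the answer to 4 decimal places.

F(0.8) = -0.150671, F(0.6) = 0.098812
z₂ = 0.600000 − 0.098812·(0.600000 − 0.800000) / (0.098812 − (-0.150671)) = 0.600000 − (-0.019762)/(0.249483) = 0.679213

0.6792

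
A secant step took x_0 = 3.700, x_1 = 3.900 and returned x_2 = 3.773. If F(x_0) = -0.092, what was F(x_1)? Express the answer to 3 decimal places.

The secant line through (3.700, -0.092) and (3.900, F(x_1)) crosses zero at x_2 = 3.773.
So (3.700, -0.092), (3.900, F(x_1)), (3.773, 0) are collinear:
F(x_1) = -0.092 · (3.900 − 3.773) / (3.700 − 3.773) = -0.092 · (0.12700)/(-0.07300) = 0.16005

0.160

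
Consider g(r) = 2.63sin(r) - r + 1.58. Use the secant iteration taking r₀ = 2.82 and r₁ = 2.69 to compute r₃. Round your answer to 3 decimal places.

g(2.82) = -0.40871, g(2.69) = 0.03773
r₂ = 2.69000 − 0.03773·(2.69000 − 2.82000) / (0.03773 − (-0.40871)) = 2.69000 − (-0.00490)/(0.44644) = 2.70099
g(2.70099) = 0.00068
r₃ = 2.70099 − 0.00068·(2.70099 − 2.69000) / (0.00068 − 0.03773) = 2.70099 − (0.00001)/(-0.03705) = 2.70119

2.701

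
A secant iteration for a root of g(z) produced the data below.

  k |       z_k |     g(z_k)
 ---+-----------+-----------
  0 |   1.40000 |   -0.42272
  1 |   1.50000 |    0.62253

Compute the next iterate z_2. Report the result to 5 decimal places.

z_2 = 1.50000 − 0.62253·(1.50000 − 1.40000) / (0.62253 − (-0.42272))
   = 1.50000 − (0.0622530)/(1.0452500) = 1.4404420

1.44044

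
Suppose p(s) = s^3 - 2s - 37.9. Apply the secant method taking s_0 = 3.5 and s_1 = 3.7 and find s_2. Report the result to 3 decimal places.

3.555

p(3.5) = -2.02500, p(3.7) = 5.35300
s_2 = 3.70000 − 5.35300·(3.70000 − 3.50000) / (5.35300 − (-2.02500)) = 3.70000 − (1.07060)/(7.37800) = 3.55489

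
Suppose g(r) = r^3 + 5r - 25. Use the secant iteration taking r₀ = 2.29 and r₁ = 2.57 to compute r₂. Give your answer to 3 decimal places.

g(2.29) = -1.54101, g(2.57) = 4.82459
r₂ = 2.57000 − 4.82459·(2.57000 − 2.29000) / (4.82459 − (-1.54101)) = 2.57000 − (1.35089)/(6.36560) = 2.35778

2.358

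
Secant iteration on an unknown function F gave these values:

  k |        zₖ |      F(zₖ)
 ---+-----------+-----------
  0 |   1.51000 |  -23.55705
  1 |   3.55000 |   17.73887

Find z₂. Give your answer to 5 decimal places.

2.67371

z₂ = 3.55000 − 17.73887·(3.55000 − 1.51000) / (17.73887 − (-23.55705))
   = 3.55000 − (36.1872948)/(41.2959200) = 2.6737077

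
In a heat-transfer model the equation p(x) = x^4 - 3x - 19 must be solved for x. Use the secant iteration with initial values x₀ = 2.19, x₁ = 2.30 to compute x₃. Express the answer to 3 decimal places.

2.253

p(2.19) = -2.56742, p(2.30) = 2.08410
x₂ = 2.30000 − 2.08410·(2.30000 − 2.19000) / (2.08410 − (-2.56742)) = 2.30000 − (0.22925)/(4.65152) = 2.25071
p(2.25071) = -0.09065
x₃ = 2.25071 − (-0.09065)·(2.25071 − 2.30000) / (-0.09065 − 2.08410) = 2.25071 − (0.00447)/(-2.17475) = 2.25277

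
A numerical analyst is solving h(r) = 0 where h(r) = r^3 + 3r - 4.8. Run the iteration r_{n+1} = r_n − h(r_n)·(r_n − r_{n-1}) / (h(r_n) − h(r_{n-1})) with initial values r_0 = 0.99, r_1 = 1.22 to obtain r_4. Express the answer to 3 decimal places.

h(0.99) = -0.85970, h(1.22) = 0.67585
r_2 = 1.22000 − 0.67585·(1.22000 − 0.99000) / (0.67585 − (-0.85970)) = 1.22000 − (0.15545)/(1.53555) = 1.11877
h(1.11877) = -0.04339
r_3 = 1.11877 − (-0.04339)·(1.11877 − 1.22000) / (-0.04339 − 0.67585) = 1.11877 − (0.00439)/(-0.71924) = 1.12488
h(1.12488) = -0.00201
r_4 = 1.12488 − (-0.00201)·(1.12488 − 1.11877) / (-0.00201 − (-0.04339)) = 1.12488 − (-0.00001)/(0.04138) = 1.12517

1.125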